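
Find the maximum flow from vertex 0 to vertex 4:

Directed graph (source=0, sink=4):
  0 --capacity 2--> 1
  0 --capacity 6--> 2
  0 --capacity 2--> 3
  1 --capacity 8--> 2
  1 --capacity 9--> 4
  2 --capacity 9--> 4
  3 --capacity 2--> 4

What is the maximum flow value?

Computing max flow:
  Flow on (0->1): 2/2
  Flow on (0->2): 6/6
  Flow on (0->3): 2/2
  Flow on (1->4): 2/9
  Flow on (2->4): 6/9
  Flow on (3->4): 2/2
Maximum flow = 10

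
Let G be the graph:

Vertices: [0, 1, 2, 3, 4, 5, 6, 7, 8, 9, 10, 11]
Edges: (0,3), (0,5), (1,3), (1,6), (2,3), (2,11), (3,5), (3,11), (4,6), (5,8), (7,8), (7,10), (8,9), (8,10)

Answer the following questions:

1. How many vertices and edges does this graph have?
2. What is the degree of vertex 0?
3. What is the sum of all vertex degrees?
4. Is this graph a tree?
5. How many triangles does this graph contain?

Count: 12 vertices, 14 edges.
Vertex 0 has neighbors [3, 5], degree = 2.
Handshaking lemma: 2 * 14 = 28.
A tree on 12 vertices has 11 edges. This graph has 14 edges (3 extra). Not a tree.
Number of triangles = 3.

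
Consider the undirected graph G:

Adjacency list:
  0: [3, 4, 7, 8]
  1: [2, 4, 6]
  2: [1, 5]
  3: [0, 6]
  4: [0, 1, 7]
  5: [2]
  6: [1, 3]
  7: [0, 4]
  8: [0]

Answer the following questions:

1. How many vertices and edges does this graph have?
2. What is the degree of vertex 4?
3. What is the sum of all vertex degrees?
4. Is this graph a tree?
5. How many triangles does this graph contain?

Count: 9 vertices, 10 edges.
Vertex 4 has neighbors [0, 1, 7], degree = 3.
Handshaking lemma: 2 * 10 = 20.
A tree on 9 vertices has 8 edges. This graph has 10 edges (2 extra). Not a tree.
Number of triangles = 1.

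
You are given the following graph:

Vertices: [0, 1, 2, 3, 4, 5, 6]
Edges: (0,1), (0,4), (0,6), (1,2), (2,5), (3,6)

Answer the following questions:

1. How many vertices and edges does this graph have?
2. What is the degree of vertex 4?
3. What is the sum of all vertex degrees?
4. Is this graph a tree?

Count: 7 vertices, 6 edges.
Vertex 4 has neighbors [0], degree = 1.
Handshaking lemma: 2 * 6 = 12.
A graph is a tree iff it is connected and has exactly n-1 edges. This graph is connected (all 7 vertices in one component) and has 7-1 = 6 edges. It is a tree.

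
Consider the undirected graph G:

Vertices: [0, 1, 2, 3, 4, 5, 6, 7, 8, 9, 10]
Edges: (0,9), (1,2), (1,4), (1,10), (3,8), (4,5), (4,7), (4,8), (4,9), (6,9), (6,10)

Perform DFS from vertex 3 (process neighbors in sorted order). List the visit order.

DFS from vertex 3 (neighbors processed in ascending order):
Visit order: 3, 8, 4, 1, 2, 10, 6, 9, 0, 5, 7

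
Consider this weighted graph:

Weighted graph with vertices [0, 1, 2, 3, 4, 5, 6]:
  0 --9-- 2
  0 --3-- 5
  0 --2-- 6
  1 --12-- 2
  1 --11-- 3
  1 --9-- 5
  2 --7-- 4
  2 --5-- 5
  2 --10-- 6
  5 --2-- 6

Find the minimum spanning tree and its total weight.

Applying Kruskal's algorithm (sort edges by weight, add if no cycle):
  Add (0,6) w=2
  Add (5,6) w=2
  Skip (0,5) w=3 (creates cycle)
  Add (2,5) w=5
  Add (2,4) w=7
  Skip (0,2) w=9 (creates cycle)
  Add (1,5) w=9
  Skip (2,6) w=10 (creates cycle)
  Add (1,3) w=11
  Skip (1,2) w=12 (creates cycle)
MST weight = 36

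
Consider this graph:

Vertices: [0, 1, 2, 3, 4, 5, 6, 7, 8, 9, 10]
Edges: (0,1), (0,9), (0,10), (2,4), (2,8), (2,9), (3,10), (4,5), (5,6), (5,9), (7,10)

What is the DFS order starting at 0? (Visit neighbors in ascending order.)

DFS from vertex 0 (neighbors processed in ascending order):
Visit order: 0, 1, 9, 2, 4, 5, 6, 8, 10, 3, 7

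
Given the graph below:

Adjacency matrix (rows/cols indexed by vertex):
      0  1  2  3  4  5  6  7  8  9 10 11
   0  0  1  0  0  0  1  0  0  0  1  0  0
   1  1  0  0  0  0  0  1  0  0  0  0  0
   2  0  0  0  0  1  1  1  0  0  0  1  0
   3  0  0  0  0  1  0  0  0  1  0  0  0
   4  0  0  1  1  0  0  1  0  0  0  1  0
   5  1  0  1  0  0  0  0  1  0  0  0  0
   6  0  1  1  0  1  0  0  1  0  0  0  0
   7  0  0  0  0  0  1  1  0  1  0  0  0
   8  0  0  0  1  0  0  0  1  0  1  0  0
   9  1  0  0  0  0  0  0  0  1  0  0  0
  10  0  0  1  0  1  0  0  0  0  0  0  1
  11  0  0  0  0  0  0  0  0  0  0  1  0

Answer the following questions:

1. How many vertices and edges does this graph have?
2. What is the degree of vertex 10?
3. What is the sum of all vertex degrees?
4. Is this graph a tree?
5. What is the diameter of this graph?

Count: 12 vertices, 17 edges.
Vertex 10 has neighbors [2, 4, 11], degree = 3.
Handshaking lemma: 2 * 17 = 34.
A tree on 12 vertices has 11 edges. This graph has 17 edges (6 extra). Not a tree.
Diameter (longest shortest path) = 5.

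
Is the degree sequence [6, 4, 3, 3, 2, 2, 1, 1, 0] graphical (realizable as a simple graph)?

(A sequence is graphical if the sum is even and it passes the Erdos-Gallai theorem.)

Sum of degrees = 22. Sum is even and passes Erdos-Gallai. The sequence IS graphical.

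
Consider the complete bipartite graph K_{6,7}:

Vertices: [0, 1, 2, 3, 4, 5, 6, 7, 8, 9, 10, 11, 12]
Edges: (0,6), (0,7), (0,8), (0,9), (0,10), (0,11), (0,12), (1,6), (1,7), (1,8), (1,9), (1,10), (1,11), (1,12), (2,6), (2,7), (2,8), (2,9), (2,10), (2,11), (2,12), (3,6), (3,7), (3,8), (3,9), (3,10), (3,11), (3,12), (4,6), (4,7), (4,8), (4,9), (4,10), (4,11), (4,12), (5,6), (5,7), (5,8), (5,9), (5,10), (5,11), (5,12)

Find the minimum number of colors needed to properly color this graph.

K_{6,7} is bipartite: vertices split into two independent sets of size 6 and 7.
Color one set 0, the other 1. No adjacent vertices share a color.
Chromatic number = 2.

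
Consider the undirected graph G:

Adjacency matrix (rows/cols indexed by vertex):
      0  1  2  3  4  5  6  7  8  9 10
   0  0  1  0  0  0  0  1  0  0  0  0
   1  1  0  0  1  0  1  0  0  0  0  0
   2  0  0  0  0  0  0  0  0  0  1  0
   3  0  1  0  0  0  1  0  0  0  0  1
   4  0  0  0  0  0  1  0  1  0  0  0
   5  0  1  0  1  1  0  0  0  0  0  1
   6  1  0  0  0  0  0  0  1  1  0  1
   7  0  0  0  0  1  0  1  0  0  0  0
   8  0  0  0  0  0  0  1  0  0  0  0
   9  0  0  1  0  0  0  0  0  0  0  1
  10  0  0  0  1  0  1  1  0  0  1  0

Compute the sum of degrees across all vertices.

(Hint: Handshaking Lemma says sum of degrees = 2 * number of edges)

Count edges: 14 edges.
By Handshaking Lemma: sum of degrees = 2 * 14 = 28.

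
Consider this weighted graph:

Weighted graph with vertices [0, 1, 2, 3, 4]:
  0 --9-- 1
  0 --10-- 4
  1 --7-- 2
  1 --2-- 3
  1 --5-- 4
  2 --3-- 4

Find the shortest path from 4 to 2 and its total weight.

Using Dijkstra's algorithm from vertex 4:
Shortest path: 4 -> 2
Total weight: 3 = 3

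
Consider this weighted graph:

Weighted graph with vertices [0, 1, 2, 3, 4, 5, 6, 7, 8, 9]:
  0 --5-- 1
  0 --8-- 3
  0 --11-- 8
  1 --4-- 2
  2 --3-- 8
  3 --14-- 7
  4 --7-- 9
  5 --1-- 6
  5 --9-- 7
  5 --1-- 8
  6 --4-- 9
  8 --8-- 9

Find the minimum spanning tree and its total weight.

Applying Kruskal's algorithm (sort edges by weight, add if no cycle):
  Add (5,8) w=1
  Add (5,6) w=1
  Add (2,8) w=3
  Add (1,2) w=4
  Add (6,9) w=4
  Add (0,1) w=5
  Add (4,9) w=7
  Add (0,3) w=8
  Skip (8,9) w=8 (creates cycle)
  Add (5,7) w=9
  Skip (0,8) w=11 (creates cycle)
  Skip (3,7) w=14 (creates cycle)
MST weight = 42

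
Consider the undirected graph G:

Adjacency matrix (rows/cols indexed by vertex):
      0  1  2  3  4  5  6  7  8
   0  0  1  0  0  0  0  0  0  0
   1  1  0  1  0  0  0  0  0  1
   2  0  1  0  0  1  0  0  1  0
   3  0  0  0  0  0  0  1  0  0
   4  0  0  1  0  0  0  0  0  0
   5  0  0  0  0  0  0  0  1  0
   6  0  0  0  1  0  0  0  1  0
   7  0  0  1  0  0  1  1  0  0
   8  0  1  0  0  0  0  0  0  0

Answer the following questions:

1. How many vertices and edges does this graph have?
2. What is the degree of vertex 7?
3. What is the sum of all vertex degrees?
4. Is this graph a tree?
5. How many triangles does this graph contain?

Count: 9 vertices, 8 edges.
Vertex 7 has neighbors [2, 5, 6], degree = 3.
Handshaking lemma: 2 * 8 = 16.
A graph is a tree iff it is connected and has exactly n-1 edges. This graph is connected (all 9 vertices in one component) and has 9-1 = 8 edges. It is a tree.
Number of triangles = 0.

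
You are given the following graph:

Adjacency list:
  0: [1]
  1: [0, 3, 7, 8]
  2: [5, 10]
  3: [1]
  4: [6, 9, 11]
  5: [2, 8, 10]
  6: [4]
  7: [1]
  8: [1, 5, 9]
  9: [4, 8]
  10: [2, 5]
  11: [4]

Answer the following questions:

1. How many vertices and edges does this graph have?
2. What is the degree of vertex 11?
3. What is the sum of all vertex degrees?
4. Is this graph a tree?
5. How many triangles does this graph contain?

Count: 12 vertices, 12 edges.
Vertex 11 has neighbors [4], degree = 1.
Handshaking lemma: 2 * 12 = 24.
A tree on 12 vertices has 11 edges. This graph has 12 edges (1 extra). Not a tree.
Number of triangles = 1.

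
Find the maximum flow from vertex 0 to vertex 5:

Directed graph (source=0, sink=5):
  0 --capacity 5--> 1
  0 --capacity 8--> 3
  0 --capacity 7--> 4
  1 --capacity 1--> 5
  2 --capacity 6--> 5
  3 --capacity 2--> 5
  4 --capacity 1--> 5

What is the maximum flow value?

Computing max flow:
  Flow on (0->1): 1/5
  Flow on (0->3): 2/8
  Flow on (0->4): 1/7
  Flow on (1->5): 1/1
  Flow on (3->5): 2/2
  Flow on (4->5): 1/1
Maximum flow = 4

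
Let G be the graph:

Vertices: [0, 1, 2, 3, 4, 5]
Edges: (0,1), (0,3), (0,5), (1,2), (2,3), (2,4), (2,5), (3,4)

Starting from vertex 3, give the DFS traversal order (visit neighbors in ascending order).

DFS from vertex 3 (neighbors processed in ascending order):
Visit order: 3, 0, 1, 2, 4, 5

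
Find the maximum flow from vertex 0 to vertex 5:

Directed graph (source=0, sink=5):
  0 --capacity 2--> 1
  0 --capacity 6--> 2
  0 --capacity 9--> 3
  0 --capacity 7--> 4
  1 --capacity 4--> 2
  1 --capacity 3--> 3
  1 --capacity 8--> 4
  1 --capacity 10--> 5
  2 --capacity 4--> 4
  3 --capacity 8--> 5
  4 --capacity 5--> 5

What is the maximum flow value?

Computing max flow:
  Flow on (0->1): 2/2
  Flow on (0->2): 4/6
  Flow on (0->3): 8/9
  Flow on (0->4): 1/7
  Flow on (1->5): 2/10
  Flow on (2->4): 4/4
  Flow on (3->5): 8/8
  Flow on (4->5): 5/5
Maximum flow = 15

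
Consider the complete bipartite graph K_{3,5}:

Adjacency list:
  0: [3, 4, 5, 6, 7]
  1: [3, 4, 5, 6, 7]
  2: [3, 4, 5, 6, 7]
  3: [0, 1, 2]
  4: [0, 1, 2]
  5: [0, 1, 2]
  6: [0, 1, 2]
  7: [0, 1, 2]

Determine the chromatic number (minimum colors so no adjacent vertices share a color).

K_{3,5} is bipartite: vertices split into two independent sets of size 3 and 5.
Color one set 0, the other 1. No adjacent vertices share a color.
Chromatic number = 2.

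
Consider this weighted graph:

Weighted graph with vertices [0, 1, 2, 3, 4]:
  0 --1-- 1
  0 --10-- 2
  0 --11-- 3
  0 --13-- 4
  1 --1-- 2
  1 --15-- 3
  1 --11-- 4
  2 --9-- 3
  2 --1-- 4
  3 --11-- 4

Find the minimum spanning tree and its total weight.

Applying Kruskal's algorithm (sort edges by weight, add if no cycle):
  Add (0,1) w=1
  Add (1,2) w=1
  Add (2,4) w=1
  Add (2,3) w=9
  Skip (0,2) w=10 (creates cycle)
  Skip (0,3) w=11 (creates cycle)
  Skip (1,4) w=11 (creates cycle)
  Skip (3,4) w=11 (creates cycle)
  Skip (0,4) w=13 (creates cycle)
  Skip (1,3) w=15 (creates cycle)
MST weight = 12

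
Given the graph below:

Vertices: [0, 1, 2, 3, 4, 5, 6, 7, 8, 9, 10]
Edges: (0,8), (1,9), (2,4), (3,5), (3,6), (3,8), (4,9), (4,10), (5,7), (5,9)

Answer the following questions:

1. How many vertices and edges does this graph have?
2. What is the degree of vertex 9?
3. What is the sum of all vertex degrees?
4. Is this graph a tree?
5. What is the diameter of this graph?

Count: 11 vertices, 10 edges.
Vertex 9 has neighbors [1, 4, 5], degree = 3.
Handshaking lemma: 2 * 10 = 20.
A graph is a tree iff it is connected and has exactly n-1 edges. This graph is connected (all 11 vertices in one component) and has 11-1 = 10 edges. It is a tree.
Diameter (longest shortest path) = 6.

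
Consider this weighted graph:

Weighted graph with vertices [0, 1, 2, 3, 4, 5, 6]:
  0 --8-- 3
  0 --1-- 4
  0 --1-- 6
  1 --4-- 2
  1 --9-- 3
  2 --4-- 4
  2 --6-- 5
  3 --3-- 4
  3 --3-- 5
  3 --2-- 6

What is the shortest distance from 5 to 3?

Using Dijkstra's algorithm from vertex 5:
Shortest path: 5 -> 3
Total weight: 3 = 3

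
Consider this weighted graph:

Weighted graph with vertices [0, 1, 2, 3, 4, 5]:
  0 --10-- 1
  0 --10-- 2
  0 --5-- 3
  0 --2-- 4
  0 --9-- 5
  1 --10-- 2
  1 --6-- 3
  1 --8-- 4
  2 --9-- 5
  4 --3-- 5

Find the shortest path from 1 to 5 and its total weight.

Using Dijkstra's algorithm from vertex 1:
Shortest path: 1 -> 4 -> 5
Total weight: 8 + 3 = 11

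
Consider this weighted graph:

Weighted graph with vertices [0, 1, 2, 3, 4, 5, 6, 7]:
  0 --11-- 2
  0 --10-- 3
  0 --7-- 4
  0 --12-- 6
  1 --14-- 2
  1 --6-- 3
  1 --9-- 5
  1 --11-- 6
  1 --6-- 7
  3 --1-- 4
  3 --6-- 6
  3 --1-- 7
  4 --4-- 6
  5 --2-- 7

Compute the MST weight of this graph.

Applying Kruskal's algorithm (sort edges by weight, add if no cycle):
  Add (3,7) w=1
  Add (3,4) w=1
  Add (5,7) w=2
  Add (4,6) w=4
  Add (1,3) w=6
  Skip (1,7) w=6 (creates cycle)
  Skip (3,6) w=6 (creates cycle)
  Add (0,4) w=7
  Skip (1,5) w=9 (creates cycle)
  Skip (0,3) w=10 (creates cycle)
  Add (0,2) w=11
  Skip (1,6) w=11 (creates cycle)
  Skip (0,6) w=12 (creates cycle)
  Skip (1,2) w=14 (creates cycle)
MST weight = 32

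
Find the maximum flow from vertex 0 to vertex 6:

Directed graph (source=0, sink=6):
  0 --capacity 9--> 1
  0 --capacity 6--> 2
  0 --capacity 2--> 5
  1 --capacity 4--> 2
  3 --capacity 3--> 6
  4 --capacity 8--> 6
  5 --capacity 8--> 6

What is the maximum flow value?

Computing max flow:
  Flow on (0->5): 2/2
  Flow on (5->6): 2/8
Maximum flow = 2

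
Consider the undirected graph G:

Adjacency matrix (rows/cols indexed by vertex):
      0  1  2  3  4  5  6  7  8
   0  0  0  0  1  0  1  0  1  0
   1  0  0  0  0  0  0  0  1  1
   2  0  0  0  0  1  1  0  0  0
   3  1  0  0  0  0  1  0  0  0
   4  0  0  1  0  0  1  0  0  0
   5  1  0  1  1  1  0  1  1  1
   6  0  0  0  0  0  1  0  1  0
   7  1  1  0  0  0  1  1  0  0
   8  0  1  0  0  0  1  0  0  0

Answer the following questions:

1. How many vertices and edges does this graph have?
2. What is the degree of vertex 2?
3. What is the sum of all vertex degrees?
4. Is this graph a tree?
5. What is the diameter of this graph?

Count: 9 vertices, 13 edges.
Vertex 2 has neighbors [4, 5], degree = 2.
Handshaking lemma: 2 * 13 = 26.
A tree on 9 vertices has 8 edges. This graph has 13 edges (5 extra). Not a tree.
Diameter (longest shortest path) = 3.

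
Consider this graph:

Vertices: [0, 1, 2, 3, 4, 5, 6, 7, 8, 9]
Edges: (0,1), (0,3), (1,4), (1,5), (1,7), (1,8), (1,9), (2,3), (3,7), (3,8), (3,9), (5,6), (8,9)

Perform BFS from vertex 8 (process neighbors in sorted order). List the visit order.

BFS from vertex 8 (neighbors processed in ascending order):
Visit order: 8, 1, 3, 9, 0, 4, 5, 7, 2, 6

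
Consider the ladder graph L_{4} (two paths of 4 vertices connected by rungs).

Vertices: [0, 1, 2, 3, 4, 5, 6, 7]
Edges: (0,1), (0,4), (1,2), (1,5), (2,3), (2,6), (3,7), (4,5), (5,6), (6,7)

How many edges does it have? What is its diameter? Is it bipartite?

Ladder graph L_{4}: 4 rungs + 2 * (4-1) path edges = 4 + 6 = 10 edges.
Diameter = 4.
Ladder graphs are bipartite (alternating coloring along each path).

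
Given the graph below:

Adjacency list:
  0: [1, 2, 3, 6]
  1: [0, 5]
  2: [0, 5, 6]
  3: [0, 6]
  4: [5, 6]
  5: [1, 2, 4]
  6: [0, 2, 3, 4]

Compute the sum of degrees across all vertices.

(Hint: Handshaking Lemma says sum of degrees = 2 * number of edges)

Count edges: 10 edges.
By Handshaking Lemma: sum of degrees = 2 * 10 = 20.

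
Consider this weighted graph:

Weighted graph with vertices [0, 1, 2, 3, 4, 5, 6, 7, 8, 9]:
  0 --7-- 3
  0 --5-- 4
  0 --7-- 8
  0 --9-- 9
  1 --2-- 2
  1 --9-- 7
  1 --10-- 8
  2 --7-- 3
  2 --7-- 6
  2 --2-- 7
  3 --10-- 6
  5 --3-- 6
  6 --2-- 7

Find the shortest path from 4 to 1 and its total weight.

Using Dijkstra's algorithm from vertex 4:
Shortest path: 4 -> 0 -> 3 -> 2 -> 1
Total weight: 5 + 7 + 7 + 2 = 21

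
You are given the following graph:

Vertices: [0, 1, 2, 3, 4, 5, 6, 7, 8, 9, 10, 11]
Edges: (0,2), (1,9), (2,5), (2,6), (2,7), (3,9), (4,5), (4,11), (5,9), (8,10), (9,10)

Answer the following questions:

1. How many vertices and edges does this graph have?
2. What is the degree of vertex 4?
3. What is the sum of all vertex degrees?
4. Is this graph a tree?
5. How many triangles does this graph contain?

Count: 12 vertices, 11 edges.
Vertex 4 has neighbors [5, 11], degree = 2.
Handshaking lemma: 2 * 11 = 22.
A graph is a tree iff it is connected and has exactly n-1 edges. This graph is connected (all 12 vertices in one component) and has 12-1 = 11 edges. It is a tree.
Number of triangles = 0.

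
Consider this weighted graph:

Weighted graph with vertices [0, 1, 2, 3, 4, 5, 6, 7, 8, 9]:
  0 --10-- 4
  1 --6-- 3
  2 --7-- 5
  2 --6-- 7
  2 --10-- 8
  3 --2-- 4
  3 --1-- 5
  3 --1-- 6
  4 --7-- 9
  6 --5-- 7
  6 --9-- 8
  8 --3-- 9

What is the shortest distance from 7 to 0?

Using Dijkstra's algorithm from vertex 7:
Shortest path: 7 -> 6 -> 3 -> 4 -> 0
Total weight: 5 + 1 + 2 + 10 = 18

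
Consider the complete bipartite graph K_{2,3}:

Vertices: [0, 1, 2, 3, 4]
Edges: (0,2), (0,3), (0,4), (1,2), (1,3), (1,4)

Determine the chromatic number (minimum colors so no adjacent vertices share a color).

K_{2,3} is bipartite: vertices split into two independent sets of size 2 and 3.
Color one set 0, the other 1. No adjacent vertices share a color.
Chromatic number = 2.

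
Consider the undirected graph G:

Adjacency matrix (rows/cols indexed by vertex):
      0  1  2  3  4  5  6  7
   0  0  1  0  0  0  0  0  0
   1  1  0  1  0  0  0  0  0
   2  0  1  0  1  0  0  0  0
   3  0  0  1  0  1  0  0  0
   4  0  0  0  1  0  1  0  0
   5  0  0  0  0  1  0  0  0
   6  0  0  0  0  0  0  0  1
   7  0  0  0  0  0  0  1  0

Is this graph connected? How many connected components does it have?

Checking connectivity: the graph has 2 connected component(s).
Components: [[0, 1, 2, 3, 4, 5], [6, 7]]. The graph is NOT connected.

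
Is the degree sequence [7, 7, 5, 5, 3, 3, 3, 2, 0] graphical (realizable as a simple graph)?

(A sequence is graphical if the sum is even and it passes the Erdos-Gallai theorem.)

Sum of degrees = 35. Sum is odd, so the sequence is NOT graphical.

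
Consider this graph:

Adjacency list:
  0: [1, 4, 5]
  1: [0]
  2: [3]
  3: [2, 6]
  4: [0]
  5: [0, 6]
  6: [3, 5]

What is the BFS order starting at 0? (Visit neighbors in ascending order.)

BFS from vertex 0 (neighbors processed in ascending order):
Visit order: 0, 1, 4, 5, 6, 3, 2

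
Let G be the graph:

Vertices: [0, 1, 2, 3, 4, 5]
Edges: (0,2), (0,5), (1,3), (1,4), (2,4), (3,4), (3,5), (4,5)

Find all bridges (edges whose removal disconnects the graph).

No bridges found. The graph is 2-edge-connected (no single edge removal disconnects it).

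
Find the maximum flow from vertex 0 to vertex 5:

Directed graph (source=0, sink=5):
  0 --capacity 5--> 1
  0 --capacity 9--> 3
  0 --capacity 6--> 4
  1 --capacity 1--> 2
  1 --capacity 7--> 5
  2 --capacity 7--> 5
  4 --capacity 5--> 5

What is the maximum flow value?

Computing max flow:
  Flow on (0->1): 5/5
  Flow on (0->4): 5/6
  Flow on (1->5): 5/7
  Flow on (4->5): 5/5
Maximum flow = 10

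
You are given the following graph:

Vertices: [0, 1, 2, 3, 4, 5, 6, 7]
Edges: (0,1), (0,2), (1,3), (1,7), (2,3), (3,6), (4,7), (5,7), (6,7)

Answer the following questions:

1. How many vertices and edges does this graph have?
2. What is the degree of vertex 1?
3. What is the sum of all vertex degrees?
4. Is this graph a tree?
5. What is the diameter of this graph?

Count: 8 vertices, 9 edges.
Vertex 1 has neighbors [0, 3, 7], degree = 3.
Handshaking lemma: 2 * 9 = 18.
A tree on 8 vertices has 7 edges. This graph has 9 edges (2 extra). Not a tree.
Diameter (longest shortest path) = 4.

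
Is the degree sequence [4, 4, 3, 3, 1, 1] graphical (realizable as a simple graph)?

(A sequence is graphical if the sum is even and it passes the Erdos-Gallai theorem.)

Sum of degrees = 16. Sum is even and passes Erdos-Gallai. The sequence IS graphical.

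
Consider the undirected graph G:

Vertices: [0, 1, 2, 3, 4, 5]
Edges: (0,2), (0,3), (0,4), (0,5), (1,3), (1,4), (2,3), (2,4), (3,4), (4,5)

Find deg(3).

Vertex 3 has neighbors [0, 1, 2, 4], so deg(3) = 4.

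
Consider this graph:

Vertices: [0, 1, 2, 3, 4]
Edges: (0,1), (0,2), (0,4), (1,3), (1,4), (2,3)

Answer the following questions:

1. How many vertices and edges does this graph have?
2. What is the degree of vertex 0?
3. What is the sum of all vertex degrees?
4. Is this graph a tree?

Count: 5 vertices, 6 edges.
Vertex 0 has neighbors [1, 2, 4], degree = 3.
Handshaking lemma: 2 * 6 = 12.
A tree on 5 vertices has 4 edges. This graph has 6 edges (2 extra). Not a tree.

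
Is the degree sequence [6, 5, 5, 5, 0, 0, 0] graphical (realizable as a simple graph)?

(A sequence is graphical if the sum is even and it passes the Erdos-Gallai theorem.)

Sum of degrees = 21. Sum is odd, so the sequence is NOT graphical.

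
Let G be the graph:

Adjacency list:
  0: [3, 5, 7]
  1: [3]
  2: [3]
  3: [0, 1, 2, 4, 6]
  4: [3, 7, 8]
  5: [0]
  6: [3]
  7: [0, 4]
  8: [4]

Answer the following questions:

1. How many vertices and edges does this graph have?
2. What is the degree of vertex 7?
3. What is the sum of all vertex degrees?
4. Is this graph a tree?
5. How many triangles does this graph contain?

Count: 9 vertices, 9 edges.
Vertex 7 has neighbors [0, 4], degree = 2.
Handshaking lemma: 2 * 9 = 18.
A tree on 9 vertices has 8 edges. This graph has 9 edges (1 extra). Not a tree.
Number of triangles = 0.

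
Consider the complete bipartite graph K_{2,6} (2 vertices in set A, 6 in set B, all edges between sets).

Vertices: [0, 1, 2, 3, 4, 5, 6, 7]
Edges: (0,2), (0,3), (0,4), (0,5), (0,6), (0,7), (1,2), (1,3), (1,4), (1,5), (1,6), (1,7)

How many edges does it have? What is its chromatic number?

K_{2,6} has 2 * 6 = 12 edges.
Bipartite graphs have chromatic number 2 (color each partition differently).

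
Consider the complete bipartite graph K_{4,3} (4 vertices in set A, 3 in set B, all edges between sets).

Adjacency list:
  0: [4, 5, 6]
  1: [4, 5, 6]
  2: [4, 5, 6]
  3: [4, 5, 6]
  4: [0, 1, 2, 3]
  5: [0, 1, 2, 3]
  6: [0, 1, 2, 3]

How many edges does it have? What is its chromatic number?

K_{4,3} has 4 * 3 = 12 edges.
Bipartite graphs have chromatic number 2 (color each partition differently).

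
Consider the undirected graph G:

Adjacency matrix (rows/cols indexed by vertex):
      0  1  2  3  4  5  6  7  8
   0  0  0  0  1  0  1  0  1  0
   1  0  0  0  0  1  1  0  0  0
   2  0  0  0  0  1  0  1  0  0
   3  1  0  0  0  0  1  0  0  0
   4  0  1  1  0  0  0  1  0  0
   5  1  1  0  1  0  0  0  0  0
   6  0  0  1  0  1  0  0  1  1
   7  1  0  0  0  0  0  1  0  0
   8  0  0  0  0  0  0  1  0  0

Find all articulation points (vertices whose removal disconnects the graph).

An articulation point is a vertex whose removal disconnects the graph.
Articulation points: [6]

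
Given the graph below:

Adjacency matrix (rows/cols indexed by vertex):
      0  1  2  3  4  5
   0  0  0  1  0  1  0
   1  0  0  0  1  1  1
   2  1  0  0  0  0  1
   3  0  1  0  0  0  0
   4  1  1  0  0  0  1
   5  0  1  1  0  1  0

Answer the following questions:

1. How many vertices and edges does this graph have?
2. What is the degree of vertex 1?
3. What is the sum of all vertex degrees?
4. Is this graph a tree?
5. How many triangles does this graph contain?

Count: 6 vertices, 7 edges.
Vertex 1 has neighbors [3, 4, 5], degree = 3.
Handshaking lemma: 2 * 7 = 14.
A tree on 6 vertices has 5 edges. This graph has 7 edges (2 extra). Not a tree.
Number of triangles = 1.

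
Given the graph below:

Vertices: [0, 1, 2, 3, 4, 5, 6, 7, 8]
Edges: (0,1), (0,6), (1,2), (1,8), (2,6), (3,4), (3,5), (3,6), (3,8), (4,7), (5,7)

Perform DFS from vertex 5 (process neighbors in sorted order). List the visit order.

DFS from vertex 5 (neighbors processed in ascending order):
Visit order: 5, 3, 4, 7, 6, 0, 1, 2, 8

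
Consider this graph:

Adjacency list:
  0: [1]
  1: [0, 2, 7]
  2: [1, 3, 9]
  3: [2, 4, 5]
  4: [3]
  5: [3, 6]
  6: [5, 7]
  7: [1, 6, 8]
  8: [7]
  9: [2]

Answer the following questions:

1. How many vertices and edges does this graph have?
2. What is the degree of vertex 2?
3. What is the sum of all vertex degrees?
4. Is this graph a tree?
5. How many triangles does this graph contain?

Count: 10 vertices, 10 edges.
Vertex 2 has neighbors [1, 3, 9], degree = 3.
Handshaking lemma: 2 * 10 = 20.
A tree on 10 vertices has 9 edges. This graph has 10 edges (1 extra). Not a tree.
Number of triangles = 0.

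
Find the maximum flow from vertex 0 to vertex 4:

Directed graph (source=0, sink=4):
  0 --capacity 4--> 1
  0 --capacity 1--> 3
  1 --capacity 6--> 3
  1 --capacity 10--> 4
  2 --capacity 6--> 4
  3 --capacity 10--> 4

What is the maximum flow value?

Computing max flow:
  Flow on (0->1): 4/4
  Flow on (0->3): 1/1
  Flow on (1->4): 4/10
  Flow on (3->4): 1/10
Maximum flow = 5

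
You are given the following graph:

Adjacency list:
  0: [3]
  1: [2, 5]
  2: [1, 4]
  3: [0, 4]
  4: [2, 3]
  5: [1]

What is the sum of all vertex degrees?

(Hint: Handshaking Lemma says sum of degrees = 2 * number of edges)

Count edges: 5 edges.
By Handshaking Lemma: sum of degrees = 2 * 5 = 10.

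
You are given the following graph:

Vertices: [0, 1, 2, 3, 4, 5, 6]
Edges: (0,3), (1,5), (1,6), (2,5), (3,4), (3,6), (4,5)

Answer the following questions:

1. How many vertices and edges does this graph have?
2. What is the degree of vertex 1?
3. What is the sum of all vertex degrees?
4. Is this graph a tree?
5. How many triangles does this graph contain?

Count: 7 vertices, 7 edges.
Vertex 1 has neighbors [5, 6], degree = 2.
Handshaking lemma: 2 * 7 = 14.
A tree on 7 vertices has 6 edges. This graph has 7 edges (1 extra). Not a tree.
Number of triangles = 0.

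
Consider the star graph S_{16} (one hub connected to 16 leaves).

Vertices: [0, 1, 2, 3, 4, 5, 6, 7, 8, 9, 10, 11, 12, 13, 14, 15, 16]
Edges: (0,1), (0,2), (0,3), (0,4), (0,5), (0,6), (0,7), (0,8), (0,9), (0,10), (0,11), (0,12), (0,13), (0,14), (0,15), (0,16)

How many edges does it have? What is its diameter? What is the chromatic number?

Star graph S_{16}: the hub connects to all 16 leaves.
Edges = 16.
Diameter = 2 (any leaf to hub is 1, leaf to leaf through hub is 2).
Star graphs are bipartite (hub vs leaves), so chromatic number = 2.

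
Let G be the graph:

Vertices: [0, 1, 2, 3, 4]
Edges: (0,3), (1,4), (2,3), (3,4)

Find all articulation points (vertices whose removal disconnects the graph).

An articulation point is a vertex whose removal disconnects the graph.
Articulation points: [3, 4]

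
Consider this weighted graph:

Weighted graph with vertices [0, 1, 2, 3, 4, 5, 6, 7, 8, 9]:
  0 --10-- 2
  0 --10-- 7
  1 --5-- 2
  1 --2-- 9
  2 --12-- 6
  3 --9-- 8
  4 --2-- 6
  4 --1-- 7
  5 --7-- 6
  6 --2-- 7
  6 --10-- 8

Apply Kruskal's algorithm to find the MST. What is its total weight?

Applying Kruskal's algorithm (sort edges by weight, add if no cycle):
  Add (4,7) w=1
  Add (1,9) w=2
  Add (4,6) w=2
  Skip (6,7) w=2 (creates cycle)
  Add (1,2) w=5
  Add (5,6) w=7
  Add (3,8) w=9
  Add (0,2) w=10
  Add (0,7) w=10
  Add (6,8) w=10
  Skip (2,6) w=12 (creates cycle)
MST weight = 56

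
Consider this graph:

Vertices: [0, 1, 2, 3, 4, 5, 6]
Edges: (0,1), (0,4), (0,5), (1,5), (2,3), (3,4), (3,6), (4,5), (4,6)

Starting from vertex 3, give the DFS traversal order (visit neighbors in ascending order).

DFS from vertex 3 (neighbors processed in ascending order):
Visit order: 3, 2, 4, 0, 1, 5, 6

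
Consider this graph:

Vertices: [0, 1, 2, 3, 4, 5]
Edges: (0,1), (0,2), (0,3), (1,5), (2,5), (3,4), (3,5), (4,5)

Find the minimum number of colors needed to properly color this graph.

The graph has a maximum clique of size 3 (lower bound on chromatic number).
A valid 3-coloring: {0: 0, 1: 1, 2: 1, 3: 1, 4: 2, 5: 0}.
Chromatic number = 3.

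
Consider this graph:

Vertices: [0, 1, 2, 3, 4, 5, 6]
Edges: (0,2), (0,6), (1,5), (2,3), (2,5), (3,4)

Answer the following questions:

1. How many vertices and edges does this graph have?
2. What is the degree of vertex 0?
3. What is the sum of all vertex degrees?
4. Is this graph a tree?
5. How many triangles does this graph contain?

Count: 7 vertices, 6 edges.
Vertex 0 has neighbors [2, 6], degree = 2.
Handshaking lemma: 2 * 6 = 12.
A graph is a tree iff it is connected and has exactly n-1 edges. This graph is connected (all 7 vertices in one component) and has 7-1 = 6 edges. It is a tree.
Number of triangles = 0.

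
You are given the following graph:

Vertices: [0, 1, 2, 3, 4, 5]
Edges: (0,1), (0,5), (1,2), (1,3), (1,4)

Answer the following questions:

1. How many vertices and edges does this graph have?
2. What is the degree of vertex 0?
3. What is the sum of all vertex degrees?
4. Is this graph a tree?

Count: 6 vertices, 5 edges.
Vertex 0 has neighbors [1, 5], degree = 2.
Handshaking lemma: 2 * 5 = 10.
A graph is a tree iff it is connected and has exactly n-1 edges. This graph is connected (all 6 vertices in one component) and has 6-1 = 5 edges. It is a tree.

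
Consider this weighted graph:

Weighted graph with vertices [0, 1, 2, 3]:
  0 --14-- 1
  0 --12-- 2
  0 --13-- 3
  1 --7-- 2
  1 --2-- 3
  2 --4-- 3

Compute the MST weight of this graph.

Applying Kruskal's algorithm (sort edges by weight, add if no cycle):
  Add (1,3) w=2
  Add (2,3) w=4
  Skip (1,2) w=7 (creates cycle)
  Add (0,2) w=12
  Skip (0,3) w=13 (creates cycle)
  Skip (0,1) w=14 (creates cycle)
MST weight = 18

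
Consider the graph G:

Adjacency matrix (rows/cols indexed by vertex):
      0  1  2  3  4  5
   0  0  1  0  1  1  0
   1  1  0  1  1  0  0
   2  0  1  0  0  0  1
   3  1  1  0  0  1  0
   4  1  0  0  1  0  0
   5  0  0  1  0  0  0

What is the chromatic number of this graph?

The graph has a maximum clique of size 3 (lower bound on chromatic number).
A valid 3-coloring: {0: 0, 1: 1, 2: 0, 3: 2, 4: 1, 5: 1}.
Chromatic number = 3.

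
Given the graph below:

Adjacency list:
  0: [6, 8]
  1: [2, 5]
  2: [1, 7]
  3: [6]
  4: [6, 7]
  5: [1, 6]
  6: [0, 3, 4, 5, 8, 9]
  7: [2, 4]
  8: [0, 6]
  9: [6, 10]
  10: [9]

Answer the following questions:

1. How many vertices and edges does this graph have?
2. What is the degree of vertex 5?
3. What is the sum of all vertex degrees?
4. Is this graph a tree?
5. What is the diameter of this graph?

Count: 11 vertices, 12 edges.
Vertex 5 has neighbors [1, 6], degree = 2.
Handshaking lemma: 2 * 12 = 24.
A tree on 11 vertices has 10 edges. This graph has 12 edges (2 extra). Not a tree.
Diameter (longest shortest path) = 5.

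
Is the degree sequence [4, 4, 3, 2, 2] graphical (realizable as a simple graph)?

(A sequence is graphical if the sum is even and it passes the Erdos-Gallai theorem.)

Sum of degrees = 15. Sum is odd, so the sequence is NOT graphical.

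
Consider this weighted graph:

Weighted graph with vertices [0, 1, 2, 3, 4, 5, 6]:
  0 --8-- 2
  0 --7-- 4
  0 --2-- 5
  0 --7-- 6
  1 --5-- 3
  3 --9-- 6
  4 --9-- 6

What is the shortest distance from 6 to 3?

Using Dijkstra's algorithm from vertex 6:
Shortest path: 6 -> 3
Total weight: 9 = 9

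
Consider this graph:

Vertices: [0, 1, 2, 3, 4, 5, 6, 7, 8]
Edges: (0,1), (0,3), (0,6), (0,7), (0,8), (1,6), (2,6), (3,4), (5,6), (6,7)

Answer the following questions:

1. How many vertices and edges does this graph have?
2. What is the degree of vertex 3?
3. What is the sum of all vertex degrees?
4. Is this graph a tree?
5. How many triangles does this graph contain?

Count: 9 vertices, 10 edges.
Vertex 3 has neighbors [0, 4], degree = 2.
Handshaking lemma: 2 * 10 = 20.
A tree on 9 vertices has 8 edges. This graph has 10 edges (2 extra). Not a tree.
Number of triangles = 2.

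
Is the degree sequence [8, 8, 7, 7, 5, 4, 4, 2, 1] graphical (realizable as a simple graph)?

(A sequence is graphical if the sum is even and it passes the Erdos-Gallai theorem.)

Sum of degrees = 46. Sum is even but fails Erdos-Gallai. The sequence is NOT graphical.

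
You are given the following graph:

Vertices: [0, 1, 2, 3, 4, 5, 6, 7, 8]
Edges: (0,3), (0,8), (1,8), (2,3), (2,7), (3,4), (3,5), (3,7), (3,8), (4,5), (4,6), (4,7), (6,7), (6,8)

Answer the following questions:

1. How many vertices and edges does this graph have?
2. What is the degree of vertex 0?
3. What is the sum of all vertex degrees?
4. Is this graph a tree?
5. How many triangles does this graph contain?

Count: 9 vertices, 14 edges.
Vertex 0 has neighbors [3, 8], degree = 2.
Handshaking lemma: 2 * 14 = 28.
A tree on 9 vertices has 8 edges. This graph has 14 edges (6 extra). Not a tree.
Number of triangles = 5.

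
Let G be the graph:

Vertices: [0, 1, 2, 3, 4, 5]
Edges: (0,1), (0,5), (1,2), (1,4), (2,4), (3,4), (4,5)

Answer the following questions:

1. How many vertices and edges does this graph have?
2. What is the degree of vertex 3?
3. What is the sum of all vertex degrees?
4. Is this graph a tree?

Count: 6 vertices, 7 edges.
Vertex 3 has neighbors [4], degree = 1.
Handshaking lemma: 2 * 7 = 14.
A tree on 6 vertices has 5 edges. This graph has 7 edges (2 extra). Not a tree.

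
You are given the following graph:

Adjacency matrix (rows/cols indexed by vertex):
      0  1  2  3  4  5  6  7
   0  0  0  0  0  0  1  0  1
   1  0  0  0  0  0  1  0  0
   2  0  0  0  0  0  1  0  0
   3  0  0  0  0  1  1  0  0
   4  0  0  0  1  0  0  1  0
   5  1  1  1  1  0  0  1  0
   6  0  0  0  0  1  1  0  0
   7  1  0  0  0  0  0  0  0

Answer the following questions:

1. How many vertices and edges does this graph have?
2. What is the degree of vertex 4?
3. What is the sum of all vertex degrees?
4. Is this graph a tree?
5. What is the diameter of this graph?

Count: 8 vertices, 8 edges.
Vertex 4 has neighbors [3, 6], degree = 2.
Handshaking lemma: 2 * 8 = 16.
A tree on 8 vertices has 7 edges. This graph has 8 edges (1 extra). Not a tree.
Diameter (longest shortest path) = 4.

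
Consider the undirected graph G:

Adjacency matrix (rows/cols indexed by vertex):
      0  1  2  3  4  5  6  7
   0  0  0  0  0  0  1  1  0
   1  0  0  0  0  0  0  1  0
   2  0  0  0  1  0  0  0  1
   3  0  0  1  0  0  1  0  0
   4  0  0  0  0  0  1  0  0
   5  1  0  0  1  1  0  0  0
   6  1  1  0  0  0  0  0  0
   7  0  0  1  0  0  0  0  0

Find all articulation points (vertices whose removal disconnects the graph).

An articulation point is a vertex whose removal disconnects the graph.
Articulation points: [0, 2, 3, 5, 6]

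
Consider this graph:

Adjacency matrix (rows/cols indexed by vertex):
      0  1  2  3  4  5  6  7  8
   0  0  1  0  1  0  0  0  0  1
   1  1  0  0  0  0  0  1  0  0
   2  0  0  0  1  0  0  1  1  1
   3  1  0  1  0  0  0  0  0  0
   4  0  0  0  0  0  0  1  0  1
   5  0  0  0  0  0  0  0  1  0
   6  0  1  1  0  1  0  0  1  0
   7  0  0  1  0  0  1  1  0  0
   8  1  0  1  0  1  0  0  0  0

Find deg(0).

Vertex 0 has neighbors [1, 3, 8], so deg(0) = 3.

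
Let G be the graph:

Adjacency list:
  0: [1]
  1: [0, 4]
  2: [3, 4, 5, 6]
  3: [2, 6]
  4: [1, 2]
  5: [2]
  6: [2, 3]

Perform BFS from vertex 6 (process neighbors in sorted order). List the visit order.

BFS from vertex 6 (neighbors processed in ascending order):
Visit order: 6, 2, 3, 4, 5, 1, 0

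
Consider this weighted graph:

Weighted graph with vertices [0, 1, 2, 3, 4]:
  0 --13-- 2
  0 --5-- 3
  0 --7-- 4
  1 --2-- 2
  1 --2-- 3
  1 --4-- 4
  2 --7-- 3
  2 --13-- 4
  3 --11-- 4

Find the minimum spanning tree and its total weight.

Applying Kruskal's algorithm (sort edges by weight, add if no cycle):
  Add (1,3) w=2
  Add (1,2) w=2
  Add (1,4) w=4
  Add (0,3) w=5
  Skip (0,4) w=7 (creates cycle)
  Skip (2,3) w=7 (creates cycle)
  Skip (3,4) w=11 (creates cycle)
  Skip (0,2) w=13 (creates cycle)
  Skip (2,4) w=13 (creates cycle)
MST weight = 13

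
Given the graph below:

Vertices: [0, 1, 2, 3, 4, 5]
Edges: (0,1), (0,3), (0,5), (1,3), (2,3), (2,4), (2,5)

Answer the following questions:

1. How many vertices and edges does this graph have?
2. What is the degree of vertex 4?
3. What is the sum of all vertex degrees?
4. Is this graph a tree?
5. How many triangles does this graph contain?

Count: 6 vertices, 7 edges.
Vertex 4 has neighbors [2], degree = 1.
Handshaking lemma: 2 * 7 = 14.
A tree on 6 vertices has 5 edges. This graph has 7 edges (2 extra). Not a tree.
Number of triangles = 1.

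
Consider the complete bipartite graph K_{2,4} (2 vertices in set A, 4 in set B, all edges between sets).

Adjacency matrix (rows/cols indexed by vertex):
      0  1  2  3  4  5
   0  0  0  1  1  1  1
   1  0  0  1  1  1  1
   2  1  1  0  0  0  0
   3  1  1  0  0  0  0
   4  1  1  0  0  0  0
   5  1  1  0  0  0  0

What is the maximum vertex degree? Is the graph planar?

Set-A vertices have degree 4; set-B vertices have degree 2. Maximum degree = max(2,4) = 4.
min(2,4) <= 2, so K_{2,4} avoids a K_{3,3} subdivision and is planar.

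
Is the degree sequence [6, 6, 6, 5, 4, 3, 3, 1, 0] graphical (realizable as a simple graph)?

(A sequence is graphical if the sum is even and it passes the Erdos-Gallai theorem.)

Sum of degrees = 34. Sum is even and passes Erdos-Gallai. The sequence IS graphical.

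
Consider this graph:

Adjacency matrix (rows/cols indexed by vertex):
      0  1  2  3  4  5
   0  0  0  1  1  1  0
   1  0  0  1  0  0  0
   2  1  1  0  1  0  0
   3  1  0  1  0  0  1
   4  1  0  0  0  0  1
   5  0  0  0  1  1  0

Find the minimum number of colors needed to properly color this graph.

The graph has a maximum clique of size 3 (lower bound on chromatic number).
A valid 3-coloring: {0: 0, 1: 0, 2: 1, 3: 2, 4: 1, 5: 0}.
Chromatic number = 3.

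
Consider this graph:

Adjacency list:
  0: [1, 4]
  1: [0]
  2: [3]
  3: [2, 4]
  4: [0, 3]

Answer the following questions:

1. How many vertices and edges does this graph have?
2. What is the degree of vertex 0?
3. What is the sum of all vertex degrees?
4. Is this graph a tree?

Count: 5 vertices, 4 edges.
Vertex 0 has neighbors [1, 4], degree = 2.
Handshaking lemma: 2 * 4 = 8.
A graph is a tree iff it is connected and has exactly n-1 edges. This graph is connected (all 5 vertices in one component) and has 5-1 = 4 edges. It is a tree.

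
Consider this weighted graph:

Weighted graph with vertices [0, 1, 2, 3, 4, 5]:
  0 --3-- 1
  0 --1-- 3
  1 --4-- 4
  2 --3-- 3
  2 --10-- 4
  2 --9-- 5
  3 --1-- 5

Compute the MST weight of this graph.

Applying Kruskal's algorithm (sort edges by weight, add if no cycle):
  Add (0,3) w=1
  Add (3,5) w=1
  Add (0,1) w=3
  Add (2,3) w=3
  Add (1,4) w=4
  Skip (2,5) w=9 (creates cycle)
  Skip (2,4) w=10 (creates cycle)
MST weight = 12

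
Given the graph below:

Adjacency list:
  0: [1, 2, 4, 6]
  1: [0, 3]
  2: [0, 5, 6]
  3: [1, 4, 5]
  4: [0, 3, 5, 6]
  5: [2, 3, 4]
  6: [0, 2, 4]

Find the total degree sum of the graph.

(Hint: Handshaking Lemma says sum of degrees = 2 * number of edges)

Count edges: 11 edges.
By Handshaking Lemma: sum of degrees = 2 * 11 = 22.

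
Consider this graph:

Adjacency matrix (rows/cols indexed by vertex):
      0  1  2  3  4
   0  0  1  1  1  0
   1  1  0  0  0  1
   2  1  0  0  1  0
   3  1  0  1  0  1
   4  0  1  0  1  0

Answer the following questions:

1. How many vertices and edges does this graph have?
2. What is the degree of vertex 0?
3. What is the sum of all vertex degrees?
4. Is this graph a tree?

Count: 5 vertices, 6 edges.
Vertex 0 has neighbors [1, 2, 3], degree = 3.
Handshaking lemma: 2 * 6 = 12.
A tree on 5 vertices has 4 edges. This graph has 6 edges (2 extra). Not a tree.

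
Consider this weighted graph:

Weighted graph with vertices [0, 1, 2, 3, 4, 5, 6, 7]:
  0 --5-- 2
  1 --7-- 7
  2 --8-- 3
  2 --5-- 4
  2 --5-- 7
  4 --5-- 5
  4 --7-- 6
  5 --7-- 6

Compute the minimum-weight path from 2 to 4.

Using Dijkstra's algorithm from vertex 2:
Shortest path: 2 -> 4
Total weight: 5 = 5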